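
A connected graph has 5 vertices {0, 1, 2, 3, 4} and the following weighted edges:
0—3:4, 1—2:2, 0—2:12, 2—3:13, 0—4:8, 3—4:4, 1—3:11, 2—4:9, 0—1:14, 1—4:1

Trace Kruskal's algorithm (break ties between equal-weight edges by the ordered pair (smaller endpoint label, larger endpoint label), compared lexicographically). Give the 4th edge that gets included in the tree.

3-4

Kruskal: consider edges lightest-first.
1—4 (1): add — endpoints in different components.
1—2 (2): add — endpoints in different components.
0—3 (4): add — endpoints in different components.
3—4 (4): add — endpoints in different components.
The 4th edge added is 3—4.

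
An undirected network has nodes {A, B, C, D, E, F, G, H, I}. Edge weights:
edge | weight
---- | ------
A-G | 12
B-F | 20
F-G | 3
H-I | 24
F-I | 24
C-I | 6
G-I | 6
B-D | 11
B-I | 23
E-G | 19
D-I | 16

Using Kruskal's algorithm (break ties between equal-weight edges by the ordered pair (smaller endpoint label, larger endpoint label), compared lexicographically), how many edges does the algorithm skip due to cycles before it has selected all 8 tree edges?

Kruskal: consider edges lightest-first.
F-G (3): add — endpoints in different components.
C-I (6): add — endpoints in different components.
G-I (6): add — endpoints in different components.
B-D (11): add — endpoints in different components.
A-G (12): add — endpoints in different components.
D-I (16): add — endpoints in different components.
E-G (19): add — endpoints in different components.
B-F (20): skip — B and F already connected.
B-I (23): skip — B and I already connected.
F-I (24): skip — F and I already connected.
H-I (24): add — endpoints in different components.
Edges rejected before the tree was complete: 3.

3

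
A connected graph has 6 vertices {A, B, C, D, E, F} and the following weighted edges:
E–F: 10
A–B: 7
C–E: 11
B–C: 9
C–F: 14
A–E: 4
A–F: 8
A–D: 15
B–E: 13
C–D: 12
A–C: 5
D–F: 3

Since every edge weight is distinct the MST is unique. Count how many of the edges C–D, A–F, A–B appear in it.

2

Sort edges by weight, then run Kruskal:
D–F (3): add. Components now {A} {B} {C} {D,F} {E}
A–E (4): add. Components now {A,E} {B} {C} {D,F}
A–C (5): add. Components now {A,C,E} {B} {D,F}
A–B (7): add. Components now {A,B,C,E} {D,F}
A–F (8): add. Components now {A,B,C,D,E,F}
MST edge set: {D–F, A–E, A–C, A–B, A–F}.
Of the listed edges, {A–F, A–B} are in the MST → 2.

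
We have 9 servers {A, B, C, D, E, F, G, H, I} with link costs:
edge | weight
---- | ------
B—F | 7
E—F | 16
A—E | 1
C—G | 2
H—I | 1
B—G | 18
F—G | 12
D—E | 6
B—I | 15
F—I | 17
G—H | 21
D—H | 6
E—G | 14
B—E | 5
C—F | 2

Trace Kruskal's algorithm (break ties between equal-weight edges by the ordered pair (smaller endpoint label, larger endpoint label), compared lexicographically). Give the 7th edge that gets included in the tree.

Kruskal: consider edges lightest-first.
A—E (1): add — endpoints in different components.
H—I (1): add — endpoints in different components.
C—F (2): add — endpoints in different components.
C—G (2): add — endpoints in different components.
B—E (5): add — endpoints in different components.
D—E (6): add — endpoints in different components.
D—H (6): add — endpoints in different components.
B—F (7): add — endpoints in different components.
The 7th edge added is D—H.

D-H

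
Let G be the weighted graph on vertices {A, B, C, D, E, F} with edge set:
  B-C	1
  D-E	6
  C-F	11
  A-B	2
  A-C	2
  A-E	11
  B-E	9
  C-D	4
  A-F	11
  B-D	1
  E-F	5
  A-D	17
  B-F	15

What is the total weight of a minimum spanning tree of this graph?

Prim's algorithm from D:
Step 1: cheapest edge leaving the tree is B-D (1); add B.
Step 2: cheapest edge leaving the tree is B-C (1); add C.
Step 3: cheapest edge leaving the tree is A-B (2); add A.
Step 4: cheapest edge leaving the tree is D-E (6); add E.
Step 5: cheapest edge leaving the tree is E-F (5); add F.
MST edges: B-D, B-C, A-B, D-E, E-F; total weight 1+1+2+6+5 = 15.

15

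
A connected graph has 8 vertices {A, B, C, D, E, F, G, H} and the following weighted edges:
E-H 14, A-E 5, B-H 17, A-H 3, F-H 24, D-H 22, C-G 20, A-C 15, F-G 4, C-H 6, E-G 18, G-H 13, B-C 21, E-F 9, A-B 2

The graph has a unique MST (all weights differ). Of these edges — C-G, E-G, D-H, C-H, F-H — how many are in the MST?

Kruskal: consider edges lightest-first.
A-B (2): add — endpoints in different components.
A-H (3): add — endpoints in different components.
F-G (4): add — endpoints in different components.
A-E (5): add — endpoints in different components.
C-H (6): add — endpoints in different components.
E-F (9): add — endpoints in different components.
G-H (13): skip — G and H already connected.
E-H (14): skip — E and H already connected.
A-C (15): skip — A and C already connected.
B-H (17): skip — B and H already connected.
E-G (18): skip — E and G already connected.
C-G (20): skip — C and G already connected.
B-C (21): skip — B and C already connected.
D-H (22): add — endpoints in different components.
MST edge set: {A-B, A-H, F-G, A-E, C-H, E-F, D-H}.
Of the listed edges, {D-H, C-H} are in the MST → 2.

2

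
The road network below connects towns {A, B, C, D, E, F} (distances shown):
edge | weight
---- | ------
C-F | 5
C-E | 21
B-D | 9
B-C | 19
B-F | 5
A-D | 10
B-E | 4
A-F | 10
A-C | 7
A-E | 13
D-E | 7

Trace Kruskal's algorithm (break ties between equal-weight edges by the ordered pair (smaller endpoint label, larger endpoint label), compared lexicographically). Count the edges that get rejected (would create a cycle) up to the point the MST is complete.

Sort edges by weight, then run Kruskal:
B-E (4): add. Components now {A} {B,E} {C} {D} {F}
B-F (5): add. Components now {A} {B,E,F} {C} {D}
C-F (5): add. Components now {A} {B,C,E,F} {D}
A-C (7): add. Components now {A,B,C,E,F} {D}
D-E (7): add. Components now {A,B,C,D,E,F}
Edges rejected before the tree was complete: 0.

0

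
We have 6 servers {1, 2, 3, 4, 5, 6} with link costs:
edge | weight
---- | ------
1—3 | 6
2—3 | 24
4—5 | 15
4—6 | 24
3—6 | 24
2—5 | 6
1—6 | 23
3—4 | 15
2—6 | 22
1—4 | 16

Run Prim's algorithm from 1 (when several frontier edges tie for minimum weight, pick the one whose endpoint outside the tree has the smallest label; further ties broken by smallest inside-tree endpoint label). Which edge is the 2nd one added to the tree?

Prim's algorithm from 1:
Step 1: frontier [1—3 6, 1—4 16, 1—6 23] → take 1—3 (6); add 3.
Step 2: frontier [1—4 16, 1—6 23, 3—4 15, 2—3 24, 3—6 24] → take 3—4 (15); add 4.
Step 3: frontier [1—6 23, 2—3 24, 3—6 24, 4—5 15, 4—6 24] → take 4—5 (15); add 5.
Step 4: frontier [1—6 23, 2—3 24, 3—6 24, 4—6 24, 2—5 6] → take 2—5 (6); add 2.
Step 5: frontier [1—6 23, 2—6 22, 3—6 24, 4—6 24] → take 2—6 (22); add 6.
The 2nd edge added is 3—4.

3-4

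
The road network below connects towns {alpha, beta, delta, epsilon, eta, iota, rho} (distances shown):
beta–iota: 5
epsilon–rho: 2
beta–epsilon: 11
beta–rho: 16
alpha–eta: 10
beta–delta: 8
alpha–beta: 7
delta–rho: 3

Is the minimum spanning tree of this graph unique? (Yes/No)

Yes

Kruskal's algorithm — process edges by increasing weight (ties by edge label):
epsilon–rho (2): add — endpoints in different components.
delta–rho (3): add — endpoints in different components.
beta–iota (5): add — endpoints in different components.
alpha–beta (7): add — endpoints in different components.
beta–delta (8): add — endpoints in different components.
alpha–eta (10): add — endpoints in different components.
Every non-tree edge has weight strictly greater than the heaviest edge on the tree path between its endpoints, so the MST is unique.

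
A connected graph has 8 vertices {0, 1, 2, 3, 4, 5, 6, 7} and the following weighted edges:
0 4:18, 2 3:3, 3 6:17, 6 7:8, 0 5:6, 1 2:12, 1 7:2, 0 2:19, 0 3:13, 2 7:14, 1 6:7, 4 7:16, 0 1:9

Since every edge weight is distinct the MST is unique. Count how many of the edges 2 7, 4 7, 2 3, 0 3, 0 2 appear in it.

2

Kruskal: consider edges lightest-first.
1 7 (2): add — endpoints in different components.
2 3 (3): add — endpoints in different components.
0 5 (6): add — endpoints in different components.
1 6 (7): add — endpoints in different components.
6 7 (8): skip — 6 and 7 already connected.
0 1 (9): add — endpoints in different components.
1 2 (12): add — endpoints in different components.
0 3 (13): skip — 0 and 3 already connected.
2 7 (14): skip — 2 and 7 already connected.
4 7 (16): add — endpoints in different components.
MST edge set: {1 7, 2 3, 0 5, 1 6, 0 1, 1 2, 4 7}.
Of the listed edges, {4 7, 2 3} are in the MST → 2.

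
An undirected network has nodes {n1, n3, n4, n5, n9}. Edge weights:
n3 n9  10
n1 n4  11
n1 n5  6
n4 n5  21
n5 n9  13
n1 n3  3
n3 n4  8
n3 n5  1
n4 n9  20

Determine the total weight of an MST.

Grow the tree from n5 using Prim:
Step 1: cheapest edge leaving the tree is n3 n5 (1); add n3.
Step 2: cheapest edge leaving the tree is n1 n3 (3); add n1.
Step 3: cheapest edge leaving the tree is n3 n4 (8); add n4.
Step 4: cheapest edge leaving the tree is n3 n9 (10); add n9.
MST edges: n3 n5, n1 n3, n3 n4, n3 n9; total weight 1+3+8+10 = 22.

22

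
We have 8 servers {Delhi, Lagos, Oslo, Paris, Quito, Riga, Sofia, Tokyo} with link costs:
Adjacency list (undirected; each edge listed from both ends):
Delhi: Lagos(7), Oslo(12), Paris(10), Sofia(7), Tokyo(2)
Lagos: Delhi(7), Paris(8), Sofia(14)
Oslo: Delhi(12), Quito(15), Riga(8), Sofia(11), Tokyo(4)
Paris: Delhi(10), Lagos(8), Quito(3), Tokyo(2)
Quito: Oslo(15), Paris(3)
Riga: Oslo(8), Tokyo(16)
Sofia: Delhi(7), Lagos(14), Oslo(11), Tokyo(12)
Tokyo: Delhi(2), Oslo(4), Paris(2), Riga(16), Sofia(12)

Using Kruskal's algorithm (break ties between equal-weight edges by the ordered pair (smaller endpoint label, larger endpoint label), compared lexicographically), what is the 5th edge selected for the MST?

Kruskal's algorithm — process edges by increasing weight (ties by edge label):
Delhi—Tokyo (2): add — endpoints in different components.
Paris—Tokyo (2): add — endpoints in different components.
Paris—Quito (3): add — endpoints in different components.
Oslo—Tokyo (4): add — endpoints in different components.
Delhi—Lagos (7): add — endpoints in different components.
Delhi—Sofia (7): add — endpoints in different components.
Lagos—Paris (8): skip — Paris and Lagos already connected.
Oslo—Riga (8): add — endpoints in different components.
The 5th edge added is Delhi—Lagos.

Delhi-Lagos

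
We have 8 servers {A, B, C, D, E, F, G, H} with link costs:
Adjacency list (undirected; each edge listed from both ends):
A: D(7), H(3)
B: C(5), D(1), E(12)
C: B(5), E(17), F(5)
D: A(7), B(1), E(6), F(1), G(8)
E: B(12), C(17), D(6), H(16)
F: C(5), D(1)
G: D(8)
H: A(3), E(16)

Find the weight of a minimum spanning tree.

31

Kruskal: consider edges lightest-first.
B D (1): add — endpoints in different components.
D F (1): add — endpoints in different components.
A H (3): add — endpoints in different components.
B C (5): add — endpoints in different components.
C F (5): skip — C and F already connected.
D E (6): add — endpoints in different components.
A D (7): add — endpoints in different components.
D G (8): add — endpoints in different components.
MST edges: B D, D F, A H, B C, D E, A D, D G; total weight 1+1+3+5+6+7+8 = 31.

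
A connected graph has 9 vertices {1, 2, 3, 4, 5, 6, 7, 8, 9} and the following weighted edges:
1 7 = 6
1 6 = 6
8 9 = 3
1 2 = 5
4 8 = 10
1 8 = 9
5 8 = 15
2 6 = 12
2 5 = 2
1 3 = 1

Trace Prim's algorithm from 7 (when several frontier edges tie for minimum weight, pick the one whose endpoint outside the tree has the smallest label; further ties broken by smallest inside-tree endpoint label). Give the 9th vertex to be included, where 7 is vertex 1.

Grow the tree from 7 using Prim:
Step 1: cheapest edge leaving the tree is 1 7 (6); add 1.
Step 2: cheapest edge leaving the tree is 1 3 (1); add 3.
Step 3: cheapest edge leaving the tree is 1 2 (5); add 2.
Step 4: cheapest edge leaving the tree is 2 5 (2); add 5.
Step 5: cheapest edge leaving the tree is 1 6 (6); add 6.
Step 6: cheapest edge leaving the tree is 1 8 (9); add 8.
Step 7: cheapest edge leaving the tree is 8 9 (3); add 9.
Step 8: cheapest edge leaving the tree is 4 8 (10); add 4.
Vertex order: 7, 1, 3, 2, 5, 6, 8, 9, 4. The 9th vertex is 4.

4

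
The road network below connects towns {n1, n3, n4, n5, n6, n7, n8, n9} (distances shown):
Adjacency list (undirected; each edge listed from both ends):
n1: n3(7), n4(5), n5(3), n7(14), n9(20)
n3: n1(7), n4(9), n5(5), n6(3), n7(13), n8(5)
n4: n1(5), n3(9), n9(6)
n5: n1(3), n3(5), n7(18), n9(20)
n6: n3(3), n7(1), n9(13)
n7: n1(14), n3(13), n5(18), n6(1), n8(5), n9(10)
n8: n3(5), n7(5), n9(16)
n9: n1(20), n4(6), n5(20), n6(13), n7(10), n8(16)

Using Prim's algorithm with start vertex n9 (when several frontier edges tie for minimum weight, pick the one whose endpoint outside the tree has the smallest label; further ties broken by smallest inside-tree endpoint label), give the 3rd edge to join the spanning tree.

Prim's algorithm from n9:
Step 1: cheapest edge leaving the tree is n4 n9 (6); add n4.
Step 2: cheapest edge leaving the tree is n1 n4 (5); add n1.
Step 3: cheapest edge leaving the tree is n1 n5 (3); add n5.
Step 4: cheapest edge leaving the tree is n3 n5 (5); add n3.
Step 5: cheapest edge leaving the tree is n3 n6 (3); add n6.
Step 6: cheapest edge leaving the tree is n6 n7 (1); add n7.
Step 7: cheapest edge leaving the tree is n3 n8 (5); add n8.
The 3rd edge added is n1 n5.

n1-n5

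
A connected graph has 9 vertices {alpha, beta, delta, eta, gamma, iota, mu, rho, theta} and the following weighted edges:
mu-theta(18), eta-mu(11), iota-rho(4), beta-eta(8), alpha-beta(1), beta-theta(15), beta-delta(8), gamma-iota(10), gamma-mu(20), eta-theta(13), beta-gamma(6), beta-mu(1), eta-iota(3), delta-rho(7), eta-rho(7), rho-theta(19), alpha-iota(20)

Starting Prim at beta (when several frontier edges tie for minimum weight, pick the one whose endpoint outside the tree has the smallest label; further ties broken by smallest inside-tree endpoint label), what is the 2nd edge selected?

Grow the tree from beta using Prim:
Step 1: cheapest edge leaving the tree is alpha-beta (1); add alpha.
Step 2: cheapest edge leaving the tree is beta-mu (1); add mu.
Step 3: cheapest edge leaving the tree is beta-gamma (6); add gamma.
Step 4: cheapest edge leaving the tree is beta-delta (8); add delta.
Step 5: cheapest edge leaving the tree is delta-rho (7); add rho.
Step 6: cheapest edge leaving the tree is iota-rho (4); add iota.
Step 7: cheapest edge leaving the tree is eta-iota (3); add eta.
Step 8: cheapest edge leaving the tree is eta-theta (13); add theta.
The 2nd edge added is beta-mu.

beta-mu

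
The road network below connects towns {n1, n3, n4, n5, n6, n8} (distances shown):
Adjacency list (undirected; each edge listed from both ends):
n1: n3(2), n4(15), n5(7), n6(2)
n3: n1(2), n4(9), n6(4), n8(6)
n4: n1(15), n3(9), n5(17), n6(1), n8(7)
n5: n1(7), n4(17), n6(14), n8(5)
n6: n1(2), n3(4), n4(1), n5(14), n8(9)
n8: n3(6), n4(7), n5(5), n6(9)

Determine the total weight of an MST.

16

Grow the tree from n6 using Prim:
Step 1: cheapest edge leaving the tree is n4—n6 (1); add n4.
Step 2: cheapest edge leaving the tree is n1—n6 (2); add n1.
Step 3: cheapest edge leaving the tree is n1—n3 (2); add n3.
Step 4: cheapest edge leaving the tree is n3—n8 (6); add n8.
Step 5: cheapest edge leaving the tree is n5—n8 (5); add n5.
MST edges: n4—n6, n1—n6, n1—n3, n3—n8, n5—n8; total weight 1+2+2+6+5 = 16.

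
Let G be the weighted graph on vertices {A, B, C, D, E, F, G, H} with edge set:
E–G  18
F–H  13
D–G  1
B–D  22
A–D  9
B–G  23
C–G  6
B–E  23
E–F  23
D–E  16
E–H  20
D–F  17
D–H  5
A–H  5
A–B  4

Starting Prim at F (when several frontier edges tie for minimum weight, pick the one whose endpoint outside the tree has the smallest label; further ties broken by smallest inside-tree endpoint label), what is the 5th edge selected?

Prim, starting at F.
Step 1: cheapest edge leaving the tree is F–H (13); add H.
Step 2: cheapest edge leaving the tree is A–H (5); add A.
Step 3: cheapest edge leaving the tree is A–B (4); add B.
Step 4: cheapest edge leaving the tree is D–H (5); add D.
Step 5: cheapest edge leaving the tree is D–G (1); add G.
Step 6: cheapest edge leaving the tree is C–G (6); add C.
Step 7: cheapest edge leaving the tree is D–E (16); add E.
The 5th edge added is D–G.

D-G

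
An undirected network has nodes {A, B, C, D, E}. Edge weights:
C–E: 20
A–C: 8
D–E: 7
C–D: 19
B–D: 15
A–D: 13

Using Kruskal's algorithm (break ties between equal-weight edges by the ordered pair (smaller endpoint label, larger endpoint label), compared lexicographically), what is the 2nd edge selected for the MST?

A-C

Kruskal's algorithm — process edges by increasing weight (ties by edge label):
D–E (7): add. Components now {A} {B} {C} {D,E}
A–C (8): add. Components now {A,C} {B} {D,E}
A–D (13): add. Components now {A,C,D,E} {B}
B–D (15): add. Components now {A,B,C,D,E}
The 2nd edge added is A–C.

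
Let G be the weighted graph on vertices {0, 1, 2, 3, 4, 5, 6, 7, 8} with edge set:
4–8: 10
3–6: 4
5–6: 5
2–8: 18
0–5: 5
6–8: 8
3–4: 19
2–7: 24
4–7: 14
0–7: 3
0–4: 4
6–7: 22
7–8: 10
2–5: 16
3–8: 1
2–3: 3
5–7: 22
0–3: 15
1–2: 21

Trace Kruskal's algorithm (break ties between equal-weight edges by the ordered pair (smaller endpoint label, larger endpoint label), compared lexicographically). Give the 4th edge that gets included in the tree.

0-4

Sort edges by weight, then run Kruskal:
3–8 (1): add — endpoints in different components.
0–7 (3): add — endpoints in different components.
2–3 (3): add — endpoints in different components.
0–4 (4): add — endpoints in different components.
3–6 (4): add — endpoints in different components.
0–5 (5): add — endpoints in different components.
5–6 (5): add — endpoints in different components.
6–8 (8): skip — 6 and 8 already connected.
4–8 (10): skip — 4 and 8 already connected.
7–8 (10): skip — 7 and 8 already connected.
4–7 (14): skip — 4 and 7 already connected.
0–3 (15): skip — 0 and 3 already connected.
2–5 (16): skip — 2 and 5 already connected.
2–8 (18): skip — 2 and 8 already connected.
3–4 (19): skip — 3 and 4 already connected.
1–2 (21): add — endpoints in different components.
The 4th edge added is 0–4.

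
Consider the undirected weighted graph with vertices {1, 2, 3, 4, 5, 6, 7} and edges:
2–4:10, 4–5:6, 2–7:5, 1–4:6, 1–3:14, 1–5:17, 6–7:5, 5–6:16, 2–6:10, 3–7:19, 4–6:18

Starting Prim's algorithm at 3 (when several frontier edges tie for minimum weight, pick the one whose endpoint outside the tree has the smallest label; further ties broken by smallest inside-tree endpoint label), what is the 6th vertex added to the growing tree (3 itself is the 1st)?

Grow the tree from 3 using Prim:
Step 1: frontier [1–3 14, 3–7 19] → take 1–3 (14); add 1.
Step 2: frontier [1–4 6, 1–5 17, 3–7 19] → take 1–4 (6); add 4.
Step 3: frontier [1–5 17, 3–7 19, 4–5 6, 2–4 10, 4–6 18] → take 4–5 (6); add 5.
Step 4: frontier [3–7 19, 2–4 10, 4–6 18, 5–6 16] → take 2–4 (10); add 2.
Step 5: frontier [2–7 5, 2–6 10, 3–7 19, 4–6 18, 5–6 16] → take 2–7 (5); add 7.
Step 6: frontier [2–6 10, 4–6 18, 5–6 16, 6–7 5] → take 6–7 (5); add 6.
Vertex order: 3, 1, 4, 5, 2, 7, 6. The 6th vertex is 7.

7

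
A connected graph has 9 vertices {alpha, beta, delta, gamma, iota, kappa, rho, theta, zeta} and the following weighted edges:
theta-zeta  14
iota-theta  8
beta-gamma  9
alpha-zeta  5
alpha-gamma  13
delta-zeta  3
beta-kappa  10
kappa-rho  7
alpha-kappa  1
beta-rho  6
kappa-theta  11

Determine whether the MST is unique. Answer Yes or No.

Kruskal: consider edges lightest-first.
alpha-kappa (1): add — endpoints in different components.
delta-zeta (3): add — endpoints in different components.
alpha-zeta (5): add — endpoints in different components.
beta-rho (6): add — endpoints in different components.
kappa-rho (7): add — endpoints in different components.
iota-theta (8): add — endpoints in different components.
beta-gamma (9): add — endpoints in different components.
beta-kappa (10): skip — kappa and beta already connected.
kappa-theta (11): add — endpoints in different components.
Every non-tree edge has weight strictly greater than the heaviest edge on the tree path between its endpoints, so the MST is unique.

Yes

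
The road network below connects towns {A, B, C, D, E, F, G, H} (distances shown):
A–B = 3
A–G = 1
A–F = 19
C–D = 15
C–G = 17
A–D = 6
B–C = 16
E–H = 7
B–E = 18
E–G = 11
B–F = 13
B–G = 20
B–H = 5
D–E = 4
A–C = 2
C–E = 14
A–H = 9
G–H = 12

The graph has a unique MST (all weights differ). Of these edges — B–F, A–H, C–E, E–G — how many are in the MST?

Kruskal's algorithm — process edges by increasing weight (ties by edge label):
A–G (1): add — endpoints in different components.
A–C (2): add — endpoints in different components.
A–B (3): add — endpoints in different components.
D–E (4): add — endpoints in different components.
B–H (5): add — endpoints in different components.
A–D (6): add — endpoints in different components.
E–H (7): skip — E and H already connected.
A–H (9): skip — A and H already connected.
E–G (11): skip — E and G already connected.
G–H (12): skip — G and H already connected.
B–F (13): add — endpoints in different components.
MST edge set: {A–G, A–C, A–B, D–E, B–H, A–D, B–F}.
Of the listed edges, {B–F} are in the MST → 1.

1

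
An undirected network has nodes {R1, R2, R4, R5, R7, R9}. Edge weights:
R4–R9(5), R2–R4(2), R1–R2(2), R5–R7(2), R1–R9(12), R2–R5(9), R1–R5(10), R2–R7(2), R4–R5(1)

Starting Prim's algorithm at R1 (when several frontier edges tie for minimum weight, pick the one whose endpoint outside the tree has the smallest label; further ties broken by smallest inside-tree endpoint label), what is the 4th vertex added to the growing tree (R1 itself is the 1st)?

Prim's algorithm from R1:
Step 1: frontier [R1–R2 2, R1–R5 10, R1–R9 12] → take R1–R2 (2); add R2.
Step 2: frontier [R1–R5 10, R1–R9 12, R2–R4 2, R2–R7 2, R2–R5 9] → take R2–R4 (2); add R4.
Step 3: frontier [R1–R5 10, R1–R9 12, R2–R7 2, R2–R5 9, R4–R5 1, R4–R9 5] → take R4–R5 (1); add R5.
Step 4: frontier [R1–R9 12, R2–R7 2, R4–R9 5, R5–R7 2] → take R2–R7 (2); add R7.
Step 5: frontier [R1–R9 12, R4–R9 5] → take R4–R9 (5); add R9.
Vertex order: R1, R2, R4, R5, R7, R9. The 4th vertex is R5.

R5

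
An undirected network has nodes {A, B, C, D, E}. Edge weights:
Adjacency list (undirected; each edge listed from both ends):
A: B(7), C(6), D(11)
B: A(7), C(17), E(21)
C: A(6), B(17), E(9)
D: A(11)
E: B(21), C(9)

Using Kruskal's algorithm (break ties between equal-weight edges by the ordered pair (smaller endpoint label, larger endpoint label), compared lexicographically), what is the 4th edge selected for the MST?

A-D

Kruskal: consider edges lightest-first.
A—C (6): add — endpoints in different components.
A—B (7): add — endpoints in different components.
C—E (9): add — endpoints in different components.
A—D (11): add — endpoints in different components.
The 4th edge added is A—D.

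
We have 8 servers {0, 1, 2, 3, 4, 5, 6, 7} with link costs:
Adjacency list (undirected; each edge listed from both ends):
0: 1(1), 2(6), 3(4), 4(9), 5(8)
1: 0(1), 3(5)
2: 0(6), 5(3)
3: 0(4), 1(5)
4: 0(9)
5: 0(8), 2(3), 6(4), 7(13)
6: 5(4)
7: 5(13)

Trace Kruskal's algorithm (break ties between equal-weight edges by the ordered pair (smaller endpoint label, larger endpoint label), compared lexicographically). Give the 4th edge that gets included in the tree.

5-6

Sort edges by weight, then run Kruskal:
0 1 (1): add — endpoints in different components.
2 5 (3): add — endpoints in different components.
0 3 (4): add — endpoints in different components.
5 6 (4): add — endpoints in different components.
1 3 (5): skip — 1 and 3 already connected.
0 2 (6): add — endpoints in different components.
0 5 (8): skip — 0 and 5 already connected.
0 4 (9): add — endpoints in different components.
5 7 (13): add — endpoints in different components.
The 4th edge added is 5 6.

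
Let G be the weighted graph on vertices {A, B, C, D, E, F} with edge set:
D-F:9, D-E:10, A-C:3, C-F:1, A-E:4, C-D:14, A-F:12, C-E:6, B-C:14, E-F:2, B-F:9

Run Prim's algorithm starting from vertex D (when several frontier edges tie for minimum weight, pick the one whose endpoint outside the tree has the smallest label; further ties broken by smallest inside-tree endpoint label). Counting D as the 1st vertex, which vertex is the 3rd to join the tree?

Prim's algorithm from D:
Step 1: cheapest edge leaving the tree is D-F (9); add F.
Step 2: cheapest edge leaving the tree is C-F (1); add C.
Step 3: cheapest edge leaving the tree is E-F (2); add E.
Step 4: cheapest edge leaving the tree is A-C (3); add A.
Step 5: cheapest edge leaving the tree is B-F (9); add B.
Vertex order: D, F, C, E, A, B. The 3rd vertex is C.

C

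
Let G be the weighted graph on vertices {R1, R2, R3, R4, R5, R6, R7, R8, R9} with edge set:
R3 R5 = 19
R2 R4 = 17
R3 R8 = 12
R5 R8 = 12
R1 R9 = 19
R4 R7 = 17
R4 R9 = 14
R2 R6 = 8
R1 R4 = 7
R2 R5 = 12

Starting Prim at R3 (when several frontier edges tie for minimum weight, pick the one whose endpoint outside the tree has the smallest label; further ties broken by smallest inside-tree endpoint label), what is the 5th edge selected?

Prim, starting at R3.
Step 1: frontier [R3 R8 12, R3 R5 19] → take R3 R8 (12); add R8.
Step 2: frontier [R3 R5 19, R5 R8 12] → take R5 R8 (12); add R5.
Step 3: frontier [R2 R5 12] → take R2 R5 (12); add R2.
Step 4: frontier [R2 R6 8, R2 R4 17] → take R2 R6 (8); add R6.
Step 5: frontier [R2 R4 17] → take R2 R4 (17); add R4.
Step 6: frontier [R1 R4 7, R4 R9 14, R4 R7 17] → take R1 R4 (7); add R1.
Step 7: frontier [R1 R9 19, R4 R9 14, R4 R7 17] → take R4 R9 (14); add R9.
Step 8: frontier [R4 R7 17] → take R4 R7 (17); add R7.
The 5th edge added is R2 R4.

R2-R4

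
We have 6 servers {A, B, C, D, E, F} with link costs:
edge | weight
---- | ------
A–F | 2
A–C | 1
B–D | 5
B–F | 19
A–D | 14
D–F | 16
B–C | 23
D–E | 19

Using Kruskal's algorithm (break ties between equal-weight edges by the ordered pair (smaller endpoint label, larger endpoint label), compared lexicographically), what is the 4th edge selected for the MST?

A-D

Kruskal's algorithm — process edges by increasing weight (ties by edge label):
A–C (1): add — endpoints in different components.
A–F (2): add — endpoints in different components.
B–D (5): add — endpoints in different components.
A–D (14): add — endpoints in different components.
D–F (16): skip — D and F already connected.
B–F (19): skip — B and F already connected.
D–E (19): add — endpoints in different components.
The 4th edge added is A–D.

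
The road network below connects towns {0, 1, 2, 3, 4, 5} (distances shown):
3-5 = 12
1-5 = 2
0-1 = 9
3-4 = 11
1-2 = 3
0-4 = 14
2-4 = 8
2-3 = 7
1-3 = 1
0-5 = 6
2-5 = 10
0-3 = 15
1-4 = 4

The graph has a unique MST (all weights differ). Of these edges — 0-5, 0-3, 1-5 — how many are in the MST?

2

Kruskal's algorithm — process edges by increasing weight (ties by edge label):
1-3 (1): add — endpoints in different components.
1-5 (2): add — endpoints in different components.
1-2 (3): add — endpoints in different components.
1-4 (4): add — endpoints in different components.
0-5 (6): add — endpoints in different components.
MST edge set: {1-3, 1-5, 1-2, 1-4, 0-5}.
Of the listed edges, {0-5, 1-5} are in the MST → 2.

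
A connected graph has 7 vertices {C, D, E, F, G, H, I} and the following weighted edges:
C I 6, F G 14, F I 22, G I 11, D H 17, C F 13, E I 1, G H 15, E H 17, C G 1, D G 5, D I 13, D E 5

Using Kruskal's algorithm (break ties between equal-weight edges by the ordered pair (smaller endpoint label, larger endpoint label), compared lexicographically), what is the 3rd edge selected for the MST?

D-E

Sort edges by weight, then run Kruskal:
C G (1): add. Components now {C,G} {D} {E} {F} {H} {I}
E I (1): add. Components now {C,G} {D} {E,I} {F} {H}
D E (5): add. Components now {C,G} {D,E,I} {F} {H}
D G (5): add. Components now {C,D,E,G,I} {F} {H}
C I (6): skip — C and I already connected.
G I (11): skip — G and I already connected.
C F (13): add. Components now {C,D,E,F,G,I} {H}
D I (13): skip — D and I already connected.
F G (14): skip — F and G already connected.
G H (15): add. Components now {C,D,E,F,G,H,I}
The 3rd edge added is D E.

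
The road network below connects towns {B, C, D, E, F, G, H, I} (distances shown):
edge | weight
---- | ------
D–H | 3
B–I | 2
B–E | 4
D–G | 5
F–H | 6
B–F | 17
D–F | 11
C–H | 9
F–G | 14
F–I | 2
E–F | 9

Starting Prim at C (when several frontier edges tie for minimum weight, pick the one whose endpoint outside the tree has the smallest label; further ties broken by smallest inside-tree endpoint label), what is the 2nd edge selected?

Grow the tree from C using Prim:
Step 1: frontier [C–H 9] → take C–H (9); add H.
Step 2: frontier [D–H 3, F–H 6] → take D–H (3); add D.
Step 3: frontier [D–G 5, D–F 11, F–H 6] → take D–G (5); add G.
Step 4: frontier [D–F 11, F–G 14, F–H 6] → take F–H (6); add F.
Step 5: frontier [F–I 2, E–F 9, B–F 17] → take F–I (2); add I.
Step 6: frontier [E–F 9, B–F 17, B–I 2] → take B–I (2); add B.
Step 7: frontier [B–E 4, E–F 9] → take B–E (4); add E.
The 2nd edge added is D–H.

D-H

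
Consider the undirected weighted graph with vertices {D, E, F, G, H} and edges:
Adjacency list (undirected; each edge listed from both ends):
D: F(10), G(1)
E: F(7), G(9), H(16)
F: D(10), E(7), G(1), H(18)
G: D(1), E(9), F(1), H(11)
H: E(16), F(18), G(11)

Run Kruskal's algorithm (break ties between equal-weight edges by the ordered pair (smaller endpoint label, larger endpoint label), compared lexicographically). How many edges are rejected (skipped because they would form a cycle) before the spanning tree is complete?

Kruskal's algorithm — process edges by increasing weight (ties by edge label):
D—G (1): add. Components now {D,G} {E} {F} {H}
F—G (1): add. Components now {D,F,G} {E} {H}
E—F (7): add. Components now {D,E,F,G} {H}
E—G (9): skip — E and G already connected.
D—F (10): skip — D and F already connected.
G—H (11): add. Components now {D,E,F,G,H}
Edges rejected before the tree was complete: 2.

2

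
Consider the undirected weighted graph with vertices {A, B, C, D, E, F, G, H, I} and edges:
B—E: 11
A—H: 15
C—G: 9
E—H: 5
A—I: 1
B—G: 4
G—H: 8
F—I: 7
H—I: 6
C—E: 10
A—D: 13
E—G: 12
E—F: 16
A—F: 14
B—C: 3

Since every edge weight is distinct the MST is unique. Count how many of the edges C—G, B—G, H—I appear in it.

2

Kruskal: consider edges lightest-first.
A—I (1): add — endpoints in different components.
B—C (3): add — endpoints in different components.
B—G (4): add — endpoints in different components.
E—H (5): add — endpoints in different components.
H—I (6): add — endpoints in different components.
F—I (7): add — endpoints in different components.
G—H (8): add — endpoints in different components.
C—G (9): skip — C and G already connected.
C—E (10): skip — C and E already connected.
B—E (11): skip — B and E already connected.
E—G (12): skip — E and G already connected.
A—D (13): add — endpoints in different components.
MST edge set: {A—I, B—C, B—G, E—H, H—I, F—I, G—H, A—D}.
Of the listed edges, {B—G, H—I} are in the MST → 2.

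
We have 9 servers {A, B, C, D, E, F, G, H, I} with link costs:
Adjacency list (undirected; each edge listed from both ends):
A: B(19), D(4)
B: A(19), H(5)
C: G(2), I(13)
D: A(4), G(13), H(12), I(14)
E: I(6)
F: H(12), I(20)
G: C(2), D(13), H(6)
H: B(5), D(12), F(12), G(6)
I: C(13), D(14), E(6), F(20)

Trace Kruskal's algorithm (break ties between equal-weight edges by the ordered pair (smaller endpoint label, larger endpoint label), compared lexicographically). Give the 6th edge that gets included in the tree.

D-H

Sort edges by weight, then run Kruskal:
C-G (2): add — endpoints in different components.
A-D (4): add — endpoints in different components.
B-H (5): add — endpoints in different components.
E-I (6): add — endpoints in different components.
G-H (6): add — endpoints in different components.
D-H (12): add — endpoints in different components.
F-H (12): add — endpoints in different components.
C-I (13): add — endpoints in different components.
The 6th edge added is D-H.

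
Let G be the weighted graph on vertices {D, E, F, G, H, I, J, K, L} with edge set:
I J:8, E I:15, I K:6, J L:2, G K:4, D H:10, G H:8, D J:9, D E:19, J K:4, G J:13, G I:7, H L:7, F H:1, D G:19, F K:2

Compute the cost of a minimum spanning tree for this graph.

43

Grow the tree from I using Prim:
Step 1: cheapest edge leaving the tree is I K (6); add K.
Step 2: cheapest edge leaving the tree is F K (2); add F.
Step 3: cheapest edge leaving the tree is F H (1); add H.
Step 4: cheapest edge leaving the tree is G K (4); add G.
Step 5: cheapest edge leaving the tree is J K (4); add J.
Step 6: cheapest edge leaving the tree is J L (2); add L.
Step 7: cheapest edge leaving the tree is D J (9); add D.
Step 8: cheapest edge leaving the tree is E I (15); add E.
MST edges: I K, F K, F H, G K, J K, J L, D J, E I; total weight 6+2+1+4+4+2+9+15 = 43.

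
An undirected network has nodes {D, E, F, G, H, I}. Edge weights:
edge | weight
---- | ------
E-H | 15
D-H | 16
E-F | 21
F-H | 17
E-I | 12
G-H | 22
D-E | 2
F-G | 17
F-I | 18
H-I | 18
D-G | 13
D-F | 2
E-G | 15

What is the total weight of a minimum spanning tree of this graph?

Prim's algorithm from E:
Step 1: frontier [D-E 2, E-I 12, E-G 15, E-H 15, E-F 21] → take D-E (2); add D.
Step 2: frontier [D-F 2, D-G 13, D-H 16, E-I 12, E-G 15, E-H 15, E-F 21] → take D-F (2); add F.
Step 3: frontier [D-G 13, D-H 16, E-I 12, E-G 15, E-H 15, F-G 17, F-H 17, F-I 18] → take E-I (12); add I.
Step 4: frontier [D-G 13, D-H 16, E-G 15, E-H 15, F-G 17, F-H 17, H-I 18] → take D-G (13); add G.
Step 5: frontier [D-H 16, E-H 15, F-H 17, G-H 22, H-I 18] → take E-H (15); add H.
MST edges: D-E, D-F, E-I, D-G, E-H; total weight 2+2+12+13+15 = 44.

44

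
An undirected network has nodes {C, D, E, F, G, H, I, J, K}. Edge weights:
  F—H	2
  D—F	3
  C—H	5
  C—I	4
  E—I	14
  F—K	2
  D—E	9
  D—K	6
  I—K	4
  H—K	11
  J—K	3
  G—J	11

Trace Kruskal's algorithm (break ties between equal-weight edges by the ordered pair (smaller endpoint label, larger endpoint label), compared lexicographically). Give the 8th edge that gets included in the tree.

G-J

Kruskal: consider edges lightest-first.
F—H (2): add — endpoints in different components.
F—K (2): add — endpoints in different components.
D—F (3): add — endpoints in different components.
J—K (3): add — endpoints in different components.
C—I (4): add — endpoints in different components.
I—K (4): add — endpoints in different components.
C—H (5): skip — C and H already connected.
D—K (6): skip — D and K already connected.
D—E (9): add — endpoints in different components.
G—J (11): add — endpoints in different components.
The 8th edge added is G—J.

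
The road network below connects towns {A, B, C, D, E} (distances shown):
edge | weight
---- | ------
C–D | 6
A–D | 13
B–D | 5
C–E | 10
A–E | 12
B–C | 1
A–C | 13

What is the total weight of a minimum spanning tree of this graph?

Prim, starting at A.
Step 1: frontier [A–E 12, A–C 13, A–D 13] → take A–E (12); add E.
Step 2: frontier [A–C 13, A–D 13, C–E 10] → take C–E (10); add C.
Step 3: frontier [A–D 13, B–C 1, C–D 6] → take B–C (1); add B.
Step 4: frontier [A–D 13, B–D 5, C–D 6] → take B–D (5); add D.
MST edges: A–E, C–E, B–C, B–D; total weight 12+10+1+5 = 28.

28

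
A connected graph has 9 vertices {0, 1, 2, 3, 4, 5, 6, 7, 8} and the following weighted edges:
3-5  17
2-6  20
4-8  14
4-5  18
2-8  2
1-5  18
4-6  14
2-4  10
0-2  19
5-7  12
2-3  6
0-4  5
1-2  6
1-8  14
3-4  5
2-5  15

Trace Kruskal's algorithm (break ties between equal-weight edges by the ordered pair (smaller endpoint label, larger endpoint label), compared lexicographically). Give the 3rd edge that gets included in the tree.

Sort edges by weight, then run Kruskal:
2-8 (2): add — endpoints in different components.
0-4 (5): add — endpoints in different components.
3-4 (5): add — endpoints in different components.
1-2 (6): add — endpoints in different components.
2-3 (6): add — endpoints in different components.
2-4 (10): skip — 2 and 4 already connected.
5-7 (12): add — endpoints in different components.
1-8 (14): skip — 1 and 8 already connected.
4-6 (14): add — endpoints in different components.
4-8 (14): skip — 4 and 8 already connected.
2-5 (15): add — endpoints in different components.
The 3rd edge added is 3-4.

3-4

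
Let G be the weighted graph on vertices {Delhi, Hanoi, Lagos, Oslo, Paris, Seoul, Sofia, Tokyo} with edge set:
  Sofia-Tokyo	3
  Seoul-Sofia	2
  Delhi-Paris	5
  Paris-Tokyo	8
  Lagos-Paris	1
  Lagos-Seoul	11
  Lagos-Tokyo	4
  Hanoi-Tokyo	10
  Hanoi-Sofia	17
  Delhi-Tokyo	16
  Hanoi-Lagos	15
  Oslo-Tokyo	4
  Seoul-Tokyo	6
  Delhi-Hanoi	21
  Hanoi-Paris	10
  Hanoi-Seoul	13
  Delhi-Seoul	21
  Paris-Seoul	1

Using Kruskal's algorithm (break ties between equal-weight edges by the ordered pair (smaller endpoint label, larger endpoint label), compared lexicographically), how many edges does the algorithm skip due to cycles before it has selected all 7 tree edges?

Kruskal's algorithm — process edges by increasing weight (ties by edge label):
Lagos-Paris (1): add — endpoints in different components.
Paris-Seoul (1): add — endpoints in different components.
Seoul-Sofia (2): add — endpoints in different components.
Sofia-Tokyo (3): add — endpoints in different components.
Lagos-Tokyo (4): skip — Tokyo and Lagos already connected.
Oslo-Tokyo (4): add — endpoints in different components.
Delhi-Paris (5): add — endpoints in different components.
Seoul-Tokyo (6): skip — Tokyo and Seoul already connected.
Paris-Tokyo (8): skip — Tokyo and Paris already connected.
Hanoi-Paris (10): add — endpoints in different components.
Edges rejected before the tree was complete: 3.

3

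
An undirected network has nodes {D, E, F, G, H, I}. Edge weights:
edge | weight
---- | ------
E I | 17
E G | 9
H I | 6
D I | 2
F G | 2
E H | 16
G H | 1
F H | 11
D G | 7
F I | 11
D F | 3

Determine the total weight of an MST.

Prim, starting at E.
Step 1: cheapest edge leaving the tree is E G (9); add G.
Step 2: cheapest edge leaving the tree is G H (1); add H.
Step 3: cheapest edge leaving the tree is F G (2); add F.
Step 4: cheapest edge leaving the tree is D F (3); add D.
Step 5: cheapest edge leaving the tree is D I (2); add I.
MST edges: E G, G H, F G, D F, D I; total weight 9+1+2+3+2 = 17.

17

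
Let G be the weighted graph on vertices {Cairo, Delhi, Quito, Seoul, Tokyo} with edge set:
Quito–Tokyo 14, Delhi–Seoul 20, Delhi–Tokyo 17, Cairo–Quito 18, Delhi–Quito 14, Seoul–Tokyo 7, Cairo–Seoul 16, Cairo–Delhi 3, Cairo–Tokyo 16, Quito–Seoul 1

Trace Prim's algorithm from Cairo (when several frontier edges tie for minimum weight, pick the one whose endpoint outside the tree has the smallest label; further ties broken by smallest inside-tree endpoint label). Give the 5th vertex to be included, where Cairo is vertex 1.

Grow the tree from Cairo using Prim:
Step 1: frontier [Cairo–Delhi 3, Cairo–Seoul 16, Cairo–Tokyo 16, Cairo–Quito 18] → take Cairo–Delhi (3); add Delhi.
Step 2: frontier [Cairo–Seoul 16, Cairo–Tokyo 16, Cairo–Quito 18, Delhi–Quito 14, Delhi–Tokyo 17, Delhi–Seoul 20] → take Delhi–Quito (14); add Quito.
Step 3: frontier [Cairo–Seoul 16, Cairo–Tokyo 16, Delhi–Tokyo 17, Delhi–Seoul 20, Quito–Seoul 1, Quito–Tokyo 14] → take Quito–Seoul (1); add Seoul.
Step 4: frontier [Cairo–Tokyo 16, Delhi–Tokyo 17, Quito–Tokyo 14, Seoul–Tokyo 7] → take Seoul–Tokyo (7); add Tokyo.
Vertex order: Cairo, Delhi, Quito, Seoul, Tokyo. The 5th vertex is Tokyo.

Tokyo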